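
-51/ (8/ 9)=-459/ 8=-57.38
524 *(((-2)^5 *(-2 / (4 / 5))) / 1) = 41920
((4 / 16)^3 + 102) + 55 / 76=124931 / 1216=102.74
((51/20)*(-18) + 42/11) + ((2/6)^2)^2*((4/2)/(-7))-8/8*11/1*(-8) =2863697/62370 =45.91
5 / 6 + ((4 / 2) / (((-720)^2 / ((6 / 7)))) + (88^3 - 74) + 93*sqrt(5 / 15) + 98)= 31*sqrt(3) + 206084642401 / 302400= 681550.53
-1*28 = -28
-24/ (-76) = 6/ 19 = 0.32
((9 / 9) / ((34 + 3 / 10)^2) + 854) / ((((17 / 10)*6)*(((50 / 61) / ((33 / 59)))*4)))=1982851299 / 138825820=14.28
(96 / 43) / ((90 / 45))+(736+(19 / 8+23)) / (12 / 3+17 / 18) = 2374305 / 15308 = 155.10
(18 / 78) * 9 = 27 / 13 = 2.08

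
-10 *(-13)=130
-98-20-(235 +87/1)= -440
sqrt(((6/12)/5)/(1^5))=sqrt(10)/10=0.32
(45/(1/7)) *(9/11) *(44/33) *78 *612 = 16403825.45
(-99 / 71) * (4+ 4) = -792 / 71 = -11.15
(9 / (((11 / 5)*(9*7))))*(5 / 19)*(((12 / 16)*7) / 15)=5 / 836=0.01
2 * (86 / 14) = 86 / 7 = 12.29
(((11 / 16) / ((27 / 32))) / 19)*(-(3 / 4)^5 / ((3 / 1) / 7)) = -231 / 9728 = -0.02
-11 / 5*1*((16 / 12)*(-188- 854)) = 45848 / 15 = 3056.53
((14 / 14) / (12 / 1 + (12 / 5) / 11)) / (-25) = -11 / 3360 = -0.00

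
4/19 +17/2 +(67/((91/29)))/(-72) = 1047439/124488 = 8.41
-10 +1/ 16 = -159/ 16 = -9.94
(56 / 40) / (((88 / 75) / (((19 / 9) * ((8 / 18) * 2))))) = 665 / 297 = 2.24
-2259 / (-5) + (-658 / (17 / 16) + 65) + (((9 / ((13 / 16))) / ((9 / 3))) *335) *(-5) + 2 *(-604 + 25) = -8226846 / 1105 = -7445.11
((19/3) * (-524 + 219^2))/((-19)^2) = 47437/57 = 832.23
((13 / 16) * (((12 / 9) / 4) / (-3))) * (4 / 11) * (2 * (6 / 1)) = -13 / 33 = -0.39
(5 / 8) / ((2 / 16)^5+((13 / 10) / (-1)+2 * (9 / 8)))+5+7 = 1970236 / 155653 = 12.66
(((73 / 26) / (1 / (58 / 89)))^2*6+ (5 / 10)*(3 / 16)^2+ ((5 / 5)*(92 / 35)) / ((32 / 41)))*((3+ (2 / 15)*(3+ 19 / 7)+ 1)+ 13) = 210029966520799 / 503760391680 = 416.92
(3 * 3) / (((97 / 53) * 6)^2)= 2809 / 37636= 0.07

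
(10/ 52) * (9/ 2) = 45/ 52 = 0.87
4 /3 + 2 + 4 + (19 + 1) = 82 /3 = 27.33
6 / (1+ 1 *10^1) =6 / 11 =0.55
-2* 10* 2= -40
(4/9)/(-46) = -2/207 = -0.01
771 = 771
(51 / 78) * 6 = 51 / 13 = 3.92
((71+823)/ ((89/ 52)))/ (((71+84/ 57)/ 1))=294424/ 40851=7.21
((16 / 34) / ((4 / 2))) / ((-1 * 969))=-4 / 16473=-0.00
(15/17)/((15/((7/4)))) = 7/68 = 0.10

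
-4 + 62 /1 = 58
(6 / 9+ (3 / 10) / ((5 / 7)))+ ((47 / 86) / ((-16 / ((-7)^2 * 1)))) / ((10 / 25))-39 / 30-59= -13085257 / 206400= -63.40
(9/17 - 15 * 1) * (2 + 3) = -1230/17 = -72.35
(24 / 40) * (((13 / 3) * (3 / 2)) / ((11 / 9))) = 351 / 110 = 3.19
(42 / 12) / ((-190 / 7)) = -49 / 380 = -0.13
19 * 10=190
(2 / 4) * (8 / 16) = 0.25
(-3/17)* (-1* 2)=6/17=0.35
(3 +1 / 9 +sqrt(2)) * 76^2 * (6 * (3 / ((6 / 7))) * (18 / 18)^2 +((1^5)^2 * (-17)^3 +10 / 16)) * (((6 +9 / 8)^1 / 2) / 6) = -1878796703 / 36 -268399529 * sqrt(2) / 16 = -75912188.18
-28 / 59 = -0.47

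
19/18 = 1.06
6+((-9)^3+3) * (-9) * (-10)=-65334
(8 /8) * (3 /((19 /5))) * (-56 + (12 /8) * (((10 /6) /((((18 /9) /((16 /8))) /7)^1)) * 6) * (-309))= -25658.68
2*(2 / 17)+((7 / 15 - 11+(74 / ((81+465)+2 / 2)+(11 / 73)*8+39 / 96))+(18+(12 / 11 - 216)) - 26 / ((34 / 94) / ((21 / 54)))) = -2509815901951 / 10752619680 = -233.41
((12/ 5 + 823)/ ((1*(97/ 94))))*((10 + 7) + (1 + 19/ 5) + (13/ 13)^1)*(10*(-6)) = -530699184/ 485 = -1094225.12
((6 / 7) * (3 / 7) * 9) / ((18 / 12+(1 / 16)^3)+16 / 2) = 221184 / 635579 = 0.35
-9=-9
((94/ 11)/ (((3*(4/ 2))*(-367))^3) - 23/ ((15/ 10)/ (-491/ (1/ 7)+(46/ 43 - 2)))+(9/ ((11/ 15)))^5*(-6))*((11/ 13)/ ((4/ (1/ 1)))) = -59811565774880104946693/ 174769034934512304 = -342232.05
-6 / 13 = -0.46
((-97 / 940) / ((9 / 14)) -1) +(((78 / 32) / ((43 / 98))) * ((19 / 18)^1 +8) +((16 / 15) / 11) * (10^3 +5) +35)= 2906743589 / 16006320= 181.60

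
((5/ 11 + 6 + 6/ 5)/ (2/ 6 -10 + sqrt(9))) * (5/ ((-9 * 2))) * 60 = 19.14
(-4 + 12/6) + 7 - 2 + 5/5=4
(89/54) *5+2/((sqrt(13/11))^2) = 9.93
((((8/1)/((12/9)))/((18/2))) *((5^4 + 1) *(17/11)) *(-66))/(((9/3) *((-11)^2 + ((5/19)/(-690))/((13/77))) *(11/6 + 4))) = -2901945696/144351515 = -20.10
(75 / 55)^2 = 225 / 121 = 1.86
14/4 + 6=19/2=9.50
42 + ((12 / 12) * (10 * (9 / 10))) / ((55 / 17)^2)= 129651 / 3025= 42.86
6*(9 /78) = 9 /13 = 0.69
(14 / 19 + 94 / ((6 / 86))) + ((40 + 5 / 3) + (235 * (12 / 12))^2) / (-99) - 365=2397265 / 5643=424.82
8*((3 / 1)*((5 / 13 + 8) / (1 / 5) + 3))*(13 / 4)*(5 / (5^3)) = 3504 / 25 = 140.16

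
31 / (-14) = -31 / 14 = -2.21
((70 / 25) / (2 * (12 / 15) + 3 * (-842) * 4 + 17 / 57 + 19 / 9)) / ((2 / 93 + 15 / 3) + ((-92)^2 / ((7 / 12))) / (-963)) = 27793143 / 1007118572246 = 0.00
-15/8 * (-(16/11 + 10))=945/44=21.48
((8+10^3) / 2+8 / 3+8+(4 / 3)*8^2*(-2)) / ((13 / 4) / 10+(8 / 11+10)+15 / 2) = 151360 / 8163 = 18.54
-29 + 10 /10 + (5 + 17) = -6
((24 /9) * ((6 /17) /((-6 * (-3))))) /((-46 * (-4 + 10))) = -0.00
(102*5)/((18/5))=425/3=141.67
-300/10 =-30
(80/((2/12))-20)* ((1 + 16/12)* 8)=25760/3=8586.67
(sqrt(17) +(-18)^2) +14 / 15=sqrt(17) +4874 / 15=329.06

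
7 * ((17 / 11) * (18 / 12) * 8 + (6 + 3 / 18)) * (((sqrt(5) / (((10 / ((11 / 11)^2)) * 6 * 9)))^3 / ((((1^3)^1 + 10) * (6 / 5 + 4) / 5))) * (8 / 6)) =11417 * sqrt(5) / 17833742784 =0.00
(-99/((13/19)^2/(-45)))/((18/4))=357390/169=2114.73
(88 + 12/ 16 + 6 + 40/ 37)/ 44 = 14183/ 6512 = 2.18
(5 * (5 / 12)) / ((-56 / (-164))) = 1025 / 168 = 6.10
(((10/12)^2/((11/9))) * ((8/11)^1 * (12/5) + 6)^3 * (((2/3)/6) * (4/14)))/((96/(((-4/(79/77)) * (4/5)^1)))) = -715822/2628725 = -0.27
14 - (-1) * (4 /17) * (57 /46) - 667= -255209 /391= -652.71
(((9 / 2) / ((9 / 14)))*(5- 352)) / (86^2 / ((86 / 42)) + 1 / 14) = -34006 / 50569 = -0.67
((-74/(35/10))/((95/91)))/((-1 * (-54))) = -962/2565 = -0.38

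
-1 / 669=-0.00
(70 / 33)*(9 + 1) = 700 / 33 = 21.21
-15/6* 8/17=-20/17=-1.18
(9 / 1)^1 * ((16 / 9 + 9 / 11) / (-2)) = -257 / 22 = -11.68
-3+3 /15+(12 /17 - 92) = -7998 /85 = -94.09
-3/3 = -1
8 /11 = 0.73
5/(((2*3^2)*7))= 5/126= 0.04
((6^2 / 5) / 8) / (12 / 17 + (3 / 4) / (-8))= 272 / 185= 1.47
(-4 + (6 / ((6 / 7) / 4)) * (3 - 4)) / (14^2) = -8 / 49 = -0.16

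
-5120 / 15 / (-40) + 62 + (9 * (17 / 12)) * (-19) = -10303 / 60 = -171.72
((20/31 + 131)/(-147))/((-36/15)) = 2915/7812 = 0.37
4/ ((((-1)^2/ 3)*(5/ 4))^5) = 995328/ 3125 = 318.50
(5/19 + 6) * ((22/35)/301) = 374/28595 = 0.01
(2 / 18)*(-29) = -29 / 9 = -3.22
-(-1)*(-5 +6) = 1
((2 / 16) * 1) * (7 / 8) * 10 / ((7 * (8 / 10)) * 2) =25 / 256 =0.10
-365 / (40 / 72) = -657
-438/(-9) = 146/3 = 48.67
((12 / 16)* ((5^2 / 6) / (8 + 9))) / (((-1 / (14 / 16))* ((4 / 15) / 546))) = -716625 / 2176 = -329.33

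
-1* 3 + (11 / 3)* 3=8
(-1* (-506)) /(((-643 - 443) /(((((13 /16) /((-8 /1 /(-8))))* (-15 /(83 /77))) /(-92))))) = -55055 /961472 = -0.06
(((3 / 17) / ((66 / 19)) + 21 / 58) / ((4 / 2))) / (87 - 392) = -2239 / 3308030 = -0.00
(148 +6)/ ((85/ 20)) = 616/ 17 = 36.24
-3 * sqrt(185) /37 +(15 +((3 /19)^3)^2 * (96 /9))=705695991 /47045881 - 3 * sqrt(185) /37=13.90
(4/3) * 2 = 8/3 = 2.67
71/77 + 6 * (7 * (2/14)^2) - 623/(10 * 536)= 686349/412720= 1.66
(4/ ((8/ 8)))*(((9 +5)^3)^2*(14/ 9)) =421654016/ 9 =46850446.22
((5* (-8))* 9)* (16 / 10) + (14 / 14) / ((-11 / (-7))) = -6329 / 11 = -575.36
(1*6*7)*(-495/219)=-6930/73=-94.93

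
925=925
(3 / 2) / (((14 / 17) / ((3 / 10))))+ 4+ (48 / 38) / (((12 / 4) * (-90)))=217459 / 47880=4.54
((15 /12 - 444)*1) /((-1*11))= 161 /4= 40.25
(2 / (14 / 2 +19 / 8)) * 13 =208 / 75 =2.77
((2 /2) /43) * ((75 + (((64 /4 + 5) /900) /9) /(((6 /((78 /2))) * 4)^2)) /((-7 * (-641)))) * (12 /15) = 12961183 /41675256000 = 0.00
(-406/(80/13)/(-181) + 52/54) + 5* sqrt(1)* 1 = 1236893/195480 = 6.33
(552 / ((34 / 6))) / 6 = 276 / 17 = 16.24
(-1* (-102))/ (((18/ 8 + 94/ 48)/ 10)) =24480/ 101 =242.38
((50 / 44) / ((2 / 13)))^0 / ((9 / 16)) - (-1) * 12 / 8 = 59 / 18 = 3.28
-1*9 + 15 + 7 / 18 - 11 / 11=97 / 18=5.39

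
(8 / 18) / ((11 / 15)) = 0.61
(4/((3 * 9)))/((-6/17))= -0.42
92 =92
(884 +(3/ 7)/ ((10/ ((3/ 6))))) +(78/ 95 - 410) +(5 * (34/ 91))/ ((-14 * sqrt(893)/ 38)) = 1263081/ 2660 - 170 * sqrt(893)/ 29939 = 474.67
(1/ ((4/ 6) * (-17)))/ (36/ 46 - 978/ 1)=23/ 254728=0.00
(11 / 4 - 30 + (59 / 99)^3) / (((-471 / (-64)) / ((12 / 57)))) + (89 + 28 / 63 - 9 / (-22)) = 1547001012259 / 17366411502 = 89.08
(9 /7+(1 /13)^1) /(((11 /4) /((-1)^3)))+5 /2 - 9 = -14005 /2002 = -7.00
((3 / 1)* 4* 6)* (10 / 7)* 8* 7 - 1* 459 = 5301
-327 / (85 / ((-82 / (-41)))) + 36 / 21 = -3558 / 595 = -5.98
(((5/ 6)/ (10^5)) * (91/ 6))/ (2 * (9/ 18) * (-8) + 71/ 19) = -1729/ 58320000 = -0.00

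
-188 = -188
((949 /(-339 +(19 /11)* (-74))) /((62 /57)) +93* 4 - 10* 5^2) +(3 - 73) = 1227709 /24490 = 50.13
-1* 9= -9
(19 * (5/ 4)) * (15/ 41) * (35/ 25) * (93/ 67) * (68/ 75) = 210273/ 13735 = 15.31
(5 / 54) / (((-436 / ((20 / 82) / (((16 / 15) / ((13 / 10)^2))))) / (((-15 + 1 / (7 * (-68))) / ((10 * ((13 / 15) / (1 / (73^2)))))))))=464165 / 17412223911936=0.00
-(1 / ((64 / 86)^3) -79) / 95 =501833 / 622592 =0.81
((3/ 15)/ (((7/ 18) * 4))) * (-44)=-198/ 35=-5.66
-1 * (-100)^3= 1000000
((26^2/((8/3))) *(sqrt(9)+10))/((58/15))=98865/116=852.28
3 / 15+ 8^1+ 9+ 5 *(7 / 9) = 949 / 45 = 21.09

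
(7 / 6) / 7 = 1 / 6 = 0.17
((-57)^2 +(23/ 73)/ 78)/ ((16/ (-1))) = -18499829/ 91104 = -203.06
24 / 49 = 0.49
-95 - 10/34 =-1620/17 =-95.29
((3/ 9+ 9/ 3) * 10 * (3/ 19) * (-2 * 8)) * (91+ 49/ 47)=-6921600/ 893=-7750.95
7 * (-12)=-84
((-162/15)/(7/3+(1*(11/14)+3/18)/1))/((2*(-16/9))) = 1701/1840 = 0.92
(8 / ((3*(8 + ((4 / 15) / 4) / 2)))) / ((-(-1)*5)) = 16 / 241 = 0.07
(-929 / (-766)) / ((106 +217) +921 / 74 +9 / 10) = 171865 / 47663584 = 0.00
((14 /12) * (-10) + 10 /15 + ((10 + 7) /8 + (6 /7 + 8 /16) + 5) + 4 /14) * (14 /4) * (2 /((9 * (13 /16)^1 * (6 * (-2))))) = 0.18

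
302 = 302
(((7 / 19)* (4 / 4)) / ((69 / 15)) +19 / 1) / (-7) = -8338 / 3059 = -2.73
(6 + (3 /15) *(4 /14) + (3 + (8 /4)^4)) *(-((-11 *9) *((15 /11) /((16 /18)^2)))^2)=-20973319065 /28672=-731491.32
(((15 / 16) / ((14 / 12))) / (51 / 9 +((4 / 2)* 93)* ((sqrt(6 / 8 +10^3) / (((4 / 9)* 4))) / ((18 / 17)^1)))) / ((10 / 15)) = -25920 / 37079983381 +225990* sqrt(4003) / 37079983381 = 0.00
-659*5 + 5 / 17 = -3294.71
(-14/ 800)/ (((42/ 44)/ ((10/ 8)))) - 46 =-46.02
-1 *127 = -127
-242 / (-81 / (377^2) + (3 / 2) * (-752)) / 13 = 0.02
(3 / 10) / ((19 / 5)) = 3 / 38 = 0.08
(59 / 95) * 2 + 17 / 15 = 2.38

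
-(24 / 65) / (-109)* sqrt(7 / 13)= 24* sqrt(91) / 92105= 0.00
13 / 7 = 1.86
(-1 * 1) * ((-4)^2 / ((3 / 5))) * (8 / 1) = -640 / 3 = -213.33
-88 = -88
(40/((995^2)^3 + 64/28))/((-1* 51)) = -280/346422985840186828941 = -0.00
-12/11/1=-12/11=-1.09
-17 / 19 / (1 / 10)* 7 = -1190 / 19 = -62.63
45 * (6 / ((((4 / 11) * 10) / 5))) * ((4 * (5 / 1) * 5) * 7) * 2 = 519750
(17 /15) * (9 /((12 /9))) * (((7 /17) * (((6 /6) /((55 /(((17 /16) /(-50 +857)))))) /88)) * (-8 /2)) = -357 /104156800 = -0.00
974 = 974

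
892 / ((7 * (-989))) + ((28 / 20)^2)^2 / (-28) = -4604589 / 17307500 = -0.27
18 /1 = 18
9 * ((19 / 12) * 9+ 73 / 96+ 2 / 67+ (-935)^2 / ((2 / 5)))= 42172904217 / 2144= 19670197.86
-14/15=-0.93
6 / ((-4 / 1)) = -1.50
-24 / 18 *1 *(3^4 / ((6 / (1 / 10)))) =-9 / 5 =-1.80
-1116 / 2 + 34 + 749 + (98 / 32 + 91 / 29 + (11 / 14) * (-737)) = -1129885 / 3248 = -347.87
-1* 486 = -486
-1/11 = -0.09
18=18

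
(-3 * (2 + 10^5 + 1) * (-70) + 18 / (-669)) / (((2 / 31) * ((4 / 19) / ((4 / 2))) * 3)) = 229864145423 / 223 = 1030780921.18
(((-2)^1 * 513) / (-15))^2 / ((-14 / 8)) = -467856 / 175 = -2673.46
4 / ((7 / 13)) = 52 / 7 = 7.43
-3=-3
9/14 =0.64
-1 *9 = -9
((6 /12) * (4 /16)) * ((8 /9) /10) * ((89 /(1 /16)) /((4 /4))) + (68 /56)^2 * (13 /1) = 308617 /8820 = 34.99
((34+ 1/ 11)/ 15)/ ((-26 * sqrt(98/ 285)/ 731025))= -18275625 * sqrt(570)/ 4004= -108972.17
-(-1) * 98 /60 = 49 /30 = 1.63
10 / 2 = 5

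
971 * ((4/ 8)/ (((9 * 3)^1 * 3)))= 971/ 162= 5.99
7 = 7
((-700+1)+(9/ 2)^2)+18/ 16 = -5421/ 8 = -677.62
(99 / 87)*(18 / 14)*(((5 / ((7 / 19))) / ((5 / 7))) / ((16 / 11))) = 62073 / 3248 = 19.11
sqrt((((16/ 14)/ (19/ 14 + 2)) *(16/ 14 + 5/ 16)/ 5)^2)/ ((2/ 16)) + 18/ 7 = 5534/ 1645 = 3.36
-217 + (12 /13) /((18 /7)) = -8449 /39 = -216.64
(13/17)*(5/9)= 65/153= 0.42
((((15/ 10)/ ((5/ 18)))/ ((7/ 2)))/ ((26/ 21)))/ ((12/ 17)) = 459/ 260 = 1.77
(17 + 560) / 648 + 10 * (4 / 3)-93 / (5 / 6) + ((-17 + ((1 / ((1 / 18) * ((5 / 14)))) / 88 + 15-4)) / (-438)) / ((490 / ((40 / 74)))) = -91863136837 / 943383672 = -97.38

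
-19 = -19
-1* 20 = -20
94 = 94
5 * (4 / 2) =10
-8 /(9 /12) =-10.67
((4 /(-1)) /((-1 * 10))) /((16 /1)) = 1 /40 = 0.02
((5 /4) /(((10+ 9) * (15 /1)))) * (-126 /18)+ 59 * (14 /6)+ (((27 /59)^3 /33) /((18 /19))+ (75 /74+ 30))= 3214239157381 /19058349684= 168.65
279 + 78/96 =4477/16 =279.81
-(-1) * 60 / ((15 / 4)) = 16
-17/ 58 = -0.29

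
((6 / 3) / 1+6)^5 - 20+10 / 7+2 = 229260 / 7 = 32751.43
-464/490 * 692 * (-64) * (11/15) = 113022976/3675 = 30754.55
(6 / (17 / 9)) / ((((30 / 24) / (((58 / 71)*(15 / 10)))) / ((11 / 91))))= 206712 / 549185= 0.38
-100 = -100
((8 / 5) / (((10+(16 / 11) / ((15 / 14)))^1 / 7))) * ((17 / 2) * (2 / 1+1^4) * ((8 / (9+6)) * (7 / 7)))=62832 / 4685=13.41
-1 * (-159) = 159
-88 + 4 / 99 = -8708 / 99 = -87.96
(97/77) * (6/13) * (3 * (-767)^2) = 1026126.47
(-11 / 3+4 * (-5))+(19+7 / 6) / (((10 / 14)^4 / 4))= 178889 / 625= 286.22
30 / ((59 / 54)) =1620 / 59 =27.46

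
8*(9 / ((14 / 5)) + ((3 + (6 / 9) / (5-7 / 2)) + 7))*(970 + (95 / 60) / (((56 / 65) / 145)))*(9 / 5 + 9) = 286000943 / 196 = 1459188.48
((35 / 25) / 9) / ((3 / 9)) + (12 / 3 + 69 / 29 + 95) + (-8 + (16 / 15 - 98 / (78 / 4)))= 169437 / 1885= 89.89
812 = 812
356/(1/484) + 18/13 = 2239970/13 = 172305.38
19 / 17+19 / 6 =437 / 102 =4.28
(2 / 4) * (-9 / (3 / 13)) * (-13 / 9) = 169 / 6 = 28.17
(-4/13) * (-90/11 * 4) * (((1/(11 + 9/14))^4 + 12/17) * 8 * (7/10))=39.81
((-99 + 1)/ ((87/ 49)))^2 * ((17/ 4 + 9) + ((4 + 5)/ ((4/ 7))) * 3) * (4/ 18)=2790163684/ 68121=40958.94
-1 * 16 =-16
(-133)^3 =-2352637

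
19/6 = 3.17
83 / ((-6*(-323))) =83 / 1938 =0.04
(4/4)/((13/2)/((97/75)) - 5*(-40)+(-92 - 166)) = -194/10277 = -0.02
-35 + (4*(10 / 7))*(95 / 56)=-1240 / 49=-25.31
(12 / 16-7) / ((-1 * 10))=5 / 8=0.62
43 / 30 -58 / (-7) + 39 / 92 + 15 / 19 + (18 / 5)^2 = 21926087 / 917700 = 23.89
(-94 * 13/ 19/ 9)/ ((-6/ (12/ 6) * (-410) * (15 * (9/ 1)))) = -611/ 14197275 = -0.00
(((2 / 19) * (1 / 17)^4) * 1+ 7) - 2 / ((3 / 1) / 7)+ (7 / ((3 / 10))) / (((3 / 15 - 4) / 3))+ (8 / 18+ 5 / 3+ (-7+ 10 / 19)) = -292072919 / 14282091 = -20.45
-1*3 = -3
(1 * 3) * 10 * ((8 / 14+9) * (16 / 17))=32160 / 119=270.25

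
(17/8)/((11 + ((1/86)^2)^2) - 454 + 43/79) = -9182899486/1912012322385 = -0.00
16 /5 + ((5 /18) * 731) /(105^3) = 13336571 /4167450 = 3.20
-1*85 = -85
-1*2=-2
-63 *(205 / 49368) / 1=-0.26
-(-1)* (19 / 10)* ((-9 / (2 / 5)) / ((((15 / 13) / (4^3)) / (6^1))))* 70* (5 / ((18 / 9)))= -2489760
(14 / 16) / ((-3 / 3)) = -7 / 8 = -0.88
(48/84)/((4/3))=3/7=0.43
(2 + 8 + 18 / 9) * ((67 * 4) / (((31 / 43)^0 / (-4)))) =-12864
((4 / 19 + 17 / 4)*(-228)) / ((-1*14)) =1017 / 14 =72.64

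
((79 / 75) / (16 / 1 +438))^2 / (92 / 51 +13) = 106097 / 291782962500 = 0.00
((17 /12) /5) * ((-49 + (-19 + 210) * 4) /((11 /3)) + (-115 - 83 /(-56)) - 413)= -63121 /672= -93.93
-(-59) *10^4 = 590000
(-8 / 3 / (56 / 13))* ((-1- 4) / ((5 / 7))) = 13 / 3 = 4.33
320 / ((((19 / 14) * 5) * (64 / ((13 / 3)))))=3.19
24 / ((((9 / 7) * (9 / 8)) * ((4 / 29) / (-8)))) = -25984 / 27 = -962.37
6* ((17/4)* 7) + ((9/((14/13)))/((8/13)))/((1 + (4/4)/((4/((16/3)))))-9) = 395277/2240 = 176.46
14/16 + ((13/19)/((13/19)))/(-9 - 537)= 1907/2184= 0.87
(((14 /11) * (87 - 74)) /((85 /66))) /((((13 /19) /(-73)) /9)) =-1048572 /85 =-12336.14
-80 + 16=-64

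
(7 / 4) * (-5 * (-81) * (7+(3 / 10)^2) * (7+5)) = 1206009 / 20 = 60300.45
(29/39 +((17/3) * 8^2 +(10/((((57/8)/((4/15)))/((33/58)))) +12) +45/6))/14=784089/28652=27.37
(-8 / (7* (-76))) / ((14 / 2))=2 / 931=0.00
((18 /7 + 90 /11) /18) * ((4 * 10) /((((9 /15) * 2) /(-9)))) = -13800 /77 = -179.22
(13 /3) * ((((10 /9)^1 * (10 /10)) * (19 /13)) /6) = 95 /81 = 1.17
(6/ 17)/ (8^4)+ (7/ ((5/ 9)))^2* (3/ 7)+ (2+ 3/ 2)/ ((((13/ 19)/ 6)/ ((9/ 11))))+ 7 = 12465635813/ 124467200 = 100.15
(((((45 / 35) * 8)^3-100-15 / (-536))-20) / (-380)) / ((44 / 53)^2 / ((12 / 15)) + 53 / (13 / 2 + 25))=-4500127036953 / 4493279788480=-1.00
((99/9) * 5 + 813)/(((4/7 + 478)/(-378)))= -1148364/1675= -685.59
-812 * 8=-6496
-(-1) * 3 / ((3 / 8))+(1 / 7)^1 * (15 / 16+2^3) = 1039 / 112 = 9.28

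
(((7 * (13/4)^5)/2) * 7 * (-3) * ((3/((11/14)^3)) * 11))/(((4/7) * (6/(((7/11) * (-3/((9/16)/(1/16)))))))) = 305775751099/2725888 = 112174.73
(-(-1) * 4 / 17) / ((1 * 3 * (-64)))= -1 / 816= -0.00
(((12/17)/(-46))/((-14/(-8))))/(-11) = 24/30107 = 0.00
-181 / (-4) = 181 / 4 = 45.25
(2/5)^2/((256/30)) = 3/160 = 0.02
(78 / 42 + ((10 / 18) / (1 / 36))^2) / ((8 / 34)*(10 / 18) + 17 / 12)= 1721556 / 6629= 259.70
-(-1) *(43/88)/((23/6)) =0.13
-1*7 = -7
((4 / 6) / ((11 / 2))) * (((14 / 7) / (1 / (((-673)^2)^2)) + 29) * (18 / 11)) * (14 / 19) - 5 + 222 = 137857224824179 / 2299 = 59963995138.83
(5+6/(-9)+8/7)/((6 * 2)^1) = 115/252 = 0.46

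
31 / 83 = 0.37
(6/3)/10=1/5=0.20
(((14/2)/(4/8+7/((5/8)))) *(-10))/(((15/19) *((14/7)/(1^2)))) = -1330/351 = -3.79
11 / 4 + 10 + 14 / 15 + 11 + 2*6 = 36.68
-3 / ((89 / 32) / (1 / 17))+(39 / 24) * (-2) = -20053 / 6052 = -3.31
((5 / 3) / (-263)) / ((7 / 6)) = -10 / 1841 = -0.01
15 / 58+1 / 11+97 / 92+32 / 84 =1100005 / 616308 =1.78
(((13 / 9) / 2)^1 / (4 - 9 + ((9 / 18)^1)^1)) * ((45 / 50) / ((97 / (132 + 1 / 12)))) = -4121 / 20952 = -0.20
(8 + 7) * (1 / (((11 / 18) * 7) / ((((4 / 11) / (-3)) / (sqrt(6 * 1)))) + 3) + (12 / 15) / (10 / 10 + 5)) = 285754 / 143309 - 10164 * sqrt(6) / 143309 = 1.82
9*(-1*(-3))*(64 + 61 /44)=77679 /44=1765.43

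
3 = 3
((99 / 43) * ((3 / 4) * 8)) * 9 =5346 / 43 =124.33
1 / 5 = 0.20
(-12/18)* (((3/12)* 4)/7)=-0.10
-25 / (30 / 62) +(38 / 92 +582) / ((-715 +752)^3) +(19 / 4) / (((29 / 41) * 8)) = -164816390485 / 3243412896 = -50.82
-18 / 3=-6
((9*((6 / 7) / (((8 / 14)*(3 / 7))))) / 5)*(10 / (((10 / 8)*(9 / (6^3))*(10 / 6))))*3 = 54432 / 25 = 2177.28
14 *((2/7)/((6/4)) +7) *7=2114/3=704.67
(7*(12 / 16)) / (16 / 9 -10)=-189 / 296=-0.64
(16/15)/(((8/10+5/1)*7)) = 0.03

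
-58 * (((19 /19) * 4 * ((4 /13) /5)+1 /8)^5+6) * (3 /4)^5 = -82.68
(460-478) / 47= -18 / 47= -0.38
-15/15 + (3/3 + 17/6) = 17/6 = 2.83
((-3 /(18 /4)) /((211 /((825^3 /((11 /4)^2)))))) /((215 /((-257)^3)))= 168048470700000 /9073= 18521819761.93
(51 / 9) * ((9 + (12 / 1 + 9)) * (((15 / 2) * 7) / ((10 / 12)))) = 10710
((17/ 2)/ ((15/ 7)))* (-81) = -3213/ 10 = -321.30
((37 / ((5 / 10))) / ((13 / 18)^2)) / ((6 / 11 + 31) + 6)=263736 / 69797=3.78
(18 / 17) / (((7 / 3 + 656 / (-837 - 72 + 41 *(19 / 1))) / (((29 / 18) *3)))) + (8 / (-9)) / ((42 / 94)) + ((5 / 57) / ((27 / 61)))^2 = -572041439644 / 149100765471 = -3.84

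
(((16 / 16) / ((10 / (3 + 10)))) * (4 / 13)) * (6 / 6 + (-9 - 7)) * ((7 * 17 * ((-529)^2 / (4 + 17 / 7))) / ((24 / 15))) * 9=-699322659 / 4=-174830664.75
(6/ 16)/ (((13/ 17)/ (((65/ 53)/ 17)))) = 15/ 424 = 0.04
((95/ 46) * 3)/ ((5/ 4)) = 114/ 23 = 4.96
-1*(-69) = 69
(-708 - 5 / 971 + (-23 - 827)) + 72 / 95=-143648273 / 92245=-1557.25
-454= -454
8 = 8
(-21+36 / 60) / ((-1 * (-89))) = -102 / 445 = -0.23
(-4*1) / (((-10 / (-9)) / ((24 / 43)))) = -432 / 215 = -2.01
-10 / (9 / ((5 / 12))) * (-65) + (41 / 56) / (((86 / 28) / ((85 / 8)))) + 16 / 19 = 23624237 / 705888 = 33.47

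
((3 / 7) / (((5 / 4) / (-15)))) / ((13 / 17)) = -612 / 91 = -6.73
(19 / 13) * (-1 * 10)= -190 / 13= -14.62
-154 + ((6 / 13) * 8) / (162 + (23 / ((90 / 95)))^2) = -487385362 / 3164941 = -154.00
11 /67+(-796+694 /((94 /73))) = -256.88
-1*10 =-10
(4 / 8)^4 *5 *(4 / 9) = 5 / 36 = 0.14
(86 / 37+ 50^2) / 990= 15431 / 6105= 2.53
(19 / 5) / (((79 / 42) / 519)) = 414162 / 395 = 1048.51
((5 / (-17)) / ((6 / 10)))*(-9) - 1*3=24 / 17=1.41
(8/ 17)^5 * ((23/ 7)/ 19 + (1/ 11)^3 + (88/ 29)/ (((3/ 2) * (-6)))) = -247507124224/ 65601657230571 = -0.00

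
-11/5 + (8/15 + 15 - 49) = -107/3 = -35.67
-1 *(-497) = 497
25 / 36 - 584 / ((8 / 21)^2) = -289687 / 72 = -4023.43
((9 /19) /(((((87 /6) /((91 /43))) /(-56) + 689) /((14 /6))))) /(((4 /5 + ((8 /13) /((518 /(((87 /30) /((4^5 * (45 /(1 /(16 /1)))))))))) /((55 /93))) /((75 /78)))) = 7805147750400000 /4047444102038468707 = 0.00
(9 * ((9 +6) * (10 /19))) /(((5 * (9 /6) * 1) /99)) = 17820 /19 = 937.89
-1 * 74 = -74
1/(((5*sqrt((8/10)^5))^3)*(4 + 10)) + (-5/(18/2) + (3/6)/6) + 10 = 9.53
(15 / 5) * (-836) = -2508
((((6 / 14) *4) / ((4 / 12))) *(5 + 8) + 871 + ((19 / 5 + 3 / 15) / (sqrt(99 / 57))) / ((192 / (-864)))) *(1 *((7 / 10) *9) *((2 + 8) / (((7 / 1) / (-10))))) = -590850 / 7 + 540 *sqrt(627) / 11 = -83177.91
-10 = -10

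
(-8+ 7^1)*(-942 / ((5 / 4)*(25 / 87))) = 327816 / 125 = 2622.53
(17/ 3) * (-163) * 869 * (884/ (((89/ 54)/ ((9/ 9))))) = -38316080088/ 89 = -430517753.80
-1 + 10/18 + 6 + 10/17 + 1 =1093/153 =7.14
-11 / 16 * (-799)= 8789 / 16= 549.31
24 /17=1.41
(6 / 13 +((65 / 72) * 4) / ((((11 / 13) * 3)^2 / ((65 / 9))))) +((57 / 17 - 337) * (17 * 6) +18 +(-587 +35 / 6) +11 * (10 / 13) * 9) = -39578368408 / 1146717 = -34514.50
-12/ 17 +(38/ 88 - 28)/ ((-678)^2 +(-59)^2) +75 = 89062231/ 1198780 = 74.29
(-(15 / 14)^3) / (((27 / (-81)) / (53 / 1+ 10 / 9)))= 547875 / 2744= 199.66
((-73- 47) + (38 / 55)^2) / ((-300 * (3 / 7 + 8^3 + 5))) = 632723 / 821741250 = 0.00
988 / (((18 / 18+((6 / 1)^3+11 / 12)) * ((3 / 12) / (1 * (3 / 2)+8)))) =450528 / 2615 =172.29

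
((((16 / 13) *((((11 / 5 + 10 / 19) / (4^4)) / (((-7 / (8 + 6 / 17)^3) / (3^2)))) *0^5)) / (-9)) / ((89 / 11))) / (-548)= 0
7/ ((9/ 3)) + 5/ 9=26/ 9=2.89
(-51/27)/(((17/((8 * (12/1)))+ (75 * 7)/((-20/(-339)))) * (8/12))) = -272/854297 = -0.00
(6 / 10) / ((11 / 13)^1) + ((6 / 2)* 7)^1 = 1194 / 55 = 21.71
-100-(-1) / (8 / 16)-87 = -185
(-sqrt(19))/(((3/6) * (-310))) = 0.03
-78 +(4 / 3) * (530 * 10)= 20966 / 3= 6988.67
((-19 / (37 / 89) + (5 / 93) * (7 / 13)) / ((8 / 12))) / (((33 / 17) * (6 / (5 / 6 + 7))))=-408114019 / 8857134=-46.08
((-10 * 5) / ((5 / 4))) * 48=-1920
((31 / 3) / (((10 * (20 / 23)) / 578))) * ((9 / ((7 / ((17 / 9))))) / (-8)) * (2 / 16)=-3502969 / 134400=-26.06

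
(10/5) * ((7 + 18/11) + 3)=256/11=23.27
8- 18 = -10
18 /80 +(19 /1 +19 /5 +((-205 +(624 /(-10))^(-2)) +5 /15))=-88408507 /486720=-181.64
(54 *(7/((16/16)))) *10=3780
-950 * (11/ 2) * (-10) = 52250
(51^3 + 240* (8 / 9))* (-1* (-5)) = 1992965 / 3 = 664321.67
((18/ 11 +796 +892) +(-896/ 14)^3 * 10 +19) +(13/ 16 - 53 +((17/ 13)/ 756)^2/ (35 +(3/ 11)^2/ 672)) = -377218651486917621317/ 143988480011376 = -2619783.55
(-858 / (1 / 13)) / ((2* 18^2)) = -1859 / 108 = -17.21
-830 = -830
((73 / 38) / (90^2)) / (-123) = -73 / 37859400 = -0.00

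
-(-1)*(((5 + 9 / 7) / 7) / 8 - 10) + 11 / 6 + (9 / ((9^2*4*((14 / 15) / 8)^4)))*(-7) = -1088288 / 1029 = -1057.62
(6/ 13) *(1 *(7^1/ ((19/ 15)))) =630/ 247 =2.55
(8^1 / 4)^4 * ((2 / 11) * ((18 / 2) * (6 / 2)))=864 / 11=78.55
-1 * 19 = -19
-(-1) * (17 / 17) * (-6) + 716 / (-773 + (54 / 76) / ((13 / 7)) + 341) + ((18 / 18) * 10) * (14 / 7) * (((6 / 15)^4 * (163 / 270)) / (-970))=-165009725542 / 21544003125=-7.66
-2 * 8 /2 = -8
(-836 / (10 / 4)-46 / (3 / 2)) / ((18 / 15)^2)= -6845 / 27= -253.52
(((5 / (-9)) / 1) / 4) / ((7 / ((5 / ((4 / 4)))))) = -25 / 252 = -0.10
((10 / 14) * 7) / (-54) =-5 / 54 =-0.09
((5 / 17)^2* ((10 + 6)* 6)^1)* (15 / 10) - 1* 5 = 2155 / 289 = 7.46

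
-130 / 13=-10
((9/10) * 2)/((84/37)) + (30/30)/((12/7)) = 1.38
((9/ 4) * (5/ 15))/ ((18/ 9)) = 3/ 8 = 0.38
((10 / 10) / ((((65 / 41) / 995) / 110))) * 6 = 5384940 / 13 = 414226.15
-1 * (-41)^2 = -1681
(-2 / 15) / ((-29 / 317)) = 634 / 435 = 1.46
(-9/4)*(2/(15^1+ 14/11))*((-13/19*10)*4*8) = 205920/3401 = 60.55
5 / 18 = 0.28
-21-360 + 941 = 560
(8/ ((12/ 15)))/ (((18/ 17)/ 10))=850/ 9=94.44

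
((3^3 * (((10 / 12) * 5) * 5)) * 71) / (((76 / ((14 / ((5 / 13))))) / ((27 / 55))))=7850115 / 836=9390.09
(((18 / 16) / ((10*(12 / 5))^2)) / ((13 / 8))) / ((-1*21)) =-1 / 17472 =-0.00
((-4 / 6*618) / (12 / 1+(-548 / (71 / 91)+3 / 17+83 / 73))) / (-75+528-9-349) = 18150866 / 2883873485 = 0.01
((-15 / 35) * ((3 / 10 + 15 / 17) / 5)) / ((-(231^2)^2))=67 / 1882445345550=0.00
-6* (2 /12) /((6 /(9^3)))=-243 /2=-121.50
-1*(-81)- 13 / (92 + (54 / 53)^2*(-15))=17353211 / 214688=80.83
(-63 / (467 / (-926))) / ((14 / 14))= 58338 / 467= 124.92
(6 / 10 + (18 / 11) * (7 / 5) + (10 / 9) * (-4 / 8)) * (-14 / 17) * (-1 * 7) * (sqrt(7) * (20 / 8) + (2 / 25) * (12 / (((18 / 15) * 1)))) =26656 / 2475 + 3332 * sqrt(7) / 99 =99.82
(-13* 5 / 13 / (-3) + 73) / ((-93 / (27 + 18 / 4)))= -784 / 31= -25.29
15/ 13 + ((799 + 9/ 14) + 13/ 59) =8601321/ 10738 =801.02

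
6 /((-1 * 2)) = -3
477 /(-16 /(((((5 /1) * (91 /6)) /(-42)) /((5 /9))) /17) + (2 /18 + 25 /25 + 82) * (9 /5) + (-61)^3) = -10335 /4912867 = -0.00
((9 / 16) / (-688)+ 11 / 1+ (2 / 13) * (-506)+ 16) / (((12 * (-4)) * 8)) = 7276405 / 54951936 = 0.13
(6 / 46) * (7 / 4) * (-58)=-609 / 46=-13.24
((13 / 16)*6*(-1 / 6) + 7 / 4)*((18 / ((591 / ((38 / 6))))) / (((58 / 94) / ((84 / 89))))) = 281295 / 1016914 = 0.28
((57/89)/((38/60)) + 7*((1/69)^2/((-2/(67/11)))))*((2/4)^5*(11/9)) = 9385039/244067904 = 0.04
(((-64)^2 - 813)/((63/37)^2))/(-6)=-91723/486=-188.73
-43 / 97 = -0.44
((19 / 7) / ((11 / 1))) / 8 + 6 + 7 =8027 / 616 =13.03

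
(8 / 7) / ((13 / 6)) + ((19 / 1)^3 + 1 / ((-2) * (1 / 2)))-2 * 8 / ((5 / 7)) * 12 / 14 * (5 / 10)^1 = 3116262 / 455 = 6848.93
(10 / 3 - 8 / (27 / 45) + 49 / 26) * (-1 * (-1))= -211 / 26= -8.12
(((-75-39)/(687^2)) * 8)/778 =-152/61198647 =-0.00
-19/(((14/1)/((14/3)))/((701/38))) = -701/6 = -116.83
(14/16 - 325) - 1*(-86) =-1905/8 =-238.12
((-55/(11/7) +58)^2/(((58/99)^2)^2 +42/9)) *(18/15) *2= 304893173574/1148986585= 265.36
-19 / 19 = -1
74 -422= -348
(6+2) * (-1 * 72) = -576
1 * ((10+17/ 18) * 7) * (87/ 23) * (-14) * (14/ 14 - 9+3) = 20285.29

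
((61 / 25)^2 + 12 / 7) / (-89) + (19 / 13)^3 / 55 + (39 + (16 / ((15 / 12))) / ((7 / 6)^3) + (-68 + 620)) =276208070637899 / 461091255625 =599.03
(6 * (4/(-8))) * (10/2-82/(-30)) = -116/5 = -23.20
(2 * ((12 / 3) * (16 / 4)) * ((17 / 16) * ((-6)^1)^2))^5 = 2747306344218624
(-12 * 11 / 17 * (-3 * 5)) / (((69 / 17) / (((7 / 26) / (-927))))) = -770 / 92391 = -0.01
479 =479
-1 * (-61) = 61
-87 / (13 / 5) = -435 / 13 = -33.46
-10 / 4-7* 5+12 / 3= -67 / 2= -33.50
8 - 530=-522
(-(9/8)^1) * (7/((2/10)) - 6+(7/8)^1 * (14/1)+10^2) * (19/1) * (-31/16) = 2995065/512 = 5849.74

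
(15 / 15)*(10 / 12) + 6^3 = 1301 / 6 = 216.83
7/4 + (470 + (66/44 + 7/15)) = 28423/60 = 473.72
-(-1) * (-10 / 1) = -10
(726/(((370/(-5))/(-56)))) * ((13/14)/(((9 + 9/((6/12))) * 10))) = 3146/1665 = 1.89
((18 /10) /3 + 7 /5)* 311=622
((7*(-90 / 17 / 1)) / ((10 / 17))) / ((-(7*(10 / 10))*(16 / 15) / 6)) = 50.62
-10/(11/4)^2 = -160/121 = -1.32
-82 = -82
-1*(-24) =24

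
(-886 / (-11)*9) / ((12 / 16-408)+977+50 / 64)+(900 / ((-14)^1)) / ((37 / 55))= -4904379738 / 52014193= -94.29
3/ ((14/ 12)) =18/ 7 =2.57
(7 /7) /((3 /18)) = 6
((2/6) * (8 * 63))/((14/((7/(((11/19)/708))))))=1129968/11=102724.36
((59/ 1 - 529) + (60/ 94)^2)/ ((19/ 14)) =-14522620/ 41971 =-346.02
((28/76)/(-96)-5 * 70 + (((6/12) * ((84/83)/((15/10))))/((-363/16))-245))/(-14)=1557115675/36636864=42.50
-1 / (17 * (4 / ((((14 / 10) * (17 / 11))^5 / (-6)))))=1403737447 / 12078825000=0.12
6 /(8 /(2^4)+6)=12 /13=0.92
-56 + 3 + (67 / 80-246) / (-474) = -1990147 / 37920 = -52.48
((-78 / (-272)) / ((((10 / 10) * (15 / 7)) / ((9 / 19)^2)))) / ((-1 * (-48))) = 2457 / 3927680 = 0.00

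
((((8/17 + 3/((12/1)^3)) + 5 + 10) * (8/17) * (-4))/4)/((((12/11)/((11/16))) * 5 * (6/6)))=-3666421/3995136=-0.92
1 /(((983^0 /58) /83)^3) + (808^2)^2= 537793907640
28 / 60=7 / 15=0.47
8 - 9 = -1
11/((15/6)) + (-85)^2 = 36147/5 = 7229.40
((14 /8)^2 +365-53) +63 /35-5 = 24949 /80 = 311.86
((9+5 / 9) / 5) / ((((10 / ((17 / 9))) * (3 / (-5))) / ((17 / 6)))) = -12427 / 7290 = -1.70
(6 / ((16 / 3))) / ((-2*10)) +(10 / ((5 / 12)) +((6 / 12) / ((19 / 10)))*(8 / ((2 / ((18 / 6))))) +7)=103669 / 3040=34.10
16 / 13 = 1.23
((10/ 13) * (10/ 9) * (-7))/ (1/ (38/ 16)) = -3325/ 234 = -14.21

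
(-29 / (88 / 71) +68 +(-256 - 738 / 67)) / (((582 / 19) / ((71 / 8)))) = -64.44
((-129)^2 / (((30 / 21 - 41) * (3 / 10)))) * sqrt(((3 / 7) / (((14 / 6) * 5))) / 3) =-11094 * sqrt(15) / 277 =-155.12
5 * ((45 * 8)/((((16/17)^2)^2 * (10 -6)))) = 18792225/32768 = 573.49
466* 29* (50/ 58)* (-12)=-139800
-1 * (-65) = 65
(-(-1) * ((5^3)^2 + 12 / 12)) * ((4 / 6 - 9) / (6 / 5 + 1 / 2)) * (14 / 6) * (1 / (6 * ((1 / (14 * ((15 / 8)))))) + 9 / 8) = -150400250 / 153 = -983008.17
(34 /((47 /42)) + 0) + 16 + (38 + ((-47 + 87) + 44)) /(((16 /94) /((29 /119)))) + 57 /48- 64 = 14160639 /89488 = 158.24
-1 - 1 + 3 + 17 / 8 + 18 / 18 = 33 / 8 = 4.12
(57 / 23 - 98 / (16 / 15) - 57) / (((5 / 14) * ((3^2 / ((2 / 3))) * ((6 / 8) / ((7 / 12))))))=-146657 / 6210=-23.62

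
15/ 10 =3/ 2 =1.50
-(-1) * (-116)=-116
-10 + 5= -5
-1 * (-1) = 1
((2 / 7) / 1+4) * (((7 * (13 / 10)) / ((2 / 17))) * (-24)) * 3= -23868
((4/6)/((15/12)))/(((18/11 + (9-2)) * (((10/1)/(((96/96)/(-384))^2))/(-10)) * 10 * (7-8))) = 11/262656000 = 0.00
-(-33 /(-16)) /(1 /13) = -429 /16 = -26.81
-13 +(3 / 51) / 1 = -220 / 17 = -12.94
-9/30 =-3/10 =-0.30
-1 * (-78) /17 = 78 /17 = 4.59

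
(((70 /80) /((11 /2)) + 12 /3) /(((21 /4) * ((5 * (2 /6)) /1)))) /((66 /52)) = 1586 /4235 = 0.37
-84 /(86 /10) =-420 /43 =-9.77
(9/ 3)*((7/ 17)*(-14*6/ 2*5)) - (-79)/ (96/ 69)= -110231/ 544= -202.63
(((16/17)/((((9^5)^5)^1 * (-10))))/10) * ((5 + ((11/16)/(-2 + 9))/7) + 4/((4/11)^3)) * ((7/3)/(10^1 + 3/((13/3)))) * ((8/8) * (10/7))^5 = -299650000/199578933576404562205953911132163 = -0.00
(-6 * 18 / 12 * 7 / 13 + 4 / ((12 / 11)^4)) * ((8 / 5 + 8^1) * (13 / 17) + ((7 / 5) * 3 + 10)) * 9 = -249490229 / 636480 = -391.98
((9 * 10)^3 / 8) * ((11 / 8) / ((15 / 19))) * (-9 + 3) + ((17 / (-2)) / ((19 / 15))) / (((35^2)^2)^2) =-952256.25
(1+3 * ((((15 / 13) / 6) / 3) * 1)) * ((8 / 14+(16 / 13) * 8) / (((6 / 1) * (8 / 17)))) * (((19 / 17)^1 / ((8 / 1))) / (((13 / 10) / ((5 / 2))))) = 1.18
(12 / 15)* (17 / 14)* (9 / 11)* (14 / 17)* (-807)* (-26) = 755352 / 55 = 13733.67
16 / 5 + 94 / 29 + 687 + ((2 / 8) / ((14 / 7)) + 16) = 823097 / 1160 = 709.57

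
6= 6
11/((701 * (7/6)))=66/4907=0.01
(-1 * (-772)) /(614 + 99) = 772 /713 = 1.08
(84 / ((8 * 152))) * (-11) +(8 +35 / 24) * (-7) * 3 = -60613 / 304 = -199.38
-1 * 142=-142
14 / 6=7 / 3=2.33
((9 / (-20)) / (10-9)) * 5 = -9 / 4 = -2.25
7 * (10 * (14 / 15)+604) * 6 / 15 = 5152 / 3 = 1717.33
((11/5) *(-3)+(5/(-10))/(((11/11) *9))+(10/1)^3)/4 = 89401/360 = 248.34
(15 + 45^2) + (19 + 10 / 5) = 2061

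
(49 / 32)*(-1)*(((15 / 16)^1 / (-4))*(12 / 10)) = 441 / 1024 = 0.43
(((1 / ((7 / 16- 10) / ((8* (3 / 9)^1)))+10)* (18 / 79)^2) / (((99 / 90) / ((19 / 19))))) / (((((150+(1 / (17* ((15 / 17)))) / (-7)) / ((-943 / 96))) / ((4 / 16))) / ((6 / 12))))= -0.00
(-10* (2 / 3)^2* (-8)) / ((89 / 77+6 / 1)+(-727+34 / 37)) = -455840 / 9216981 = -0.05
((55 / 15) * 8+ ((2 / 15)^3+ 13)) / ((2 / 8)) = 169.34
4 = 4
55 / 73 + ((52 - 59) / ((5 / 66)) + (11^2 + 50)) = 28964 / 365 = 79.35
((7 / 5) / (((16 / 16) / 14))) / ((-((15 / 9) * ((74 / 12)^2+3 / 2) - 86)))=10584 / 10865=0.97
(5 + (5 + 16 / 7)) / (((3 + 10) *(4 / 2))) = 43 / 91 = 0.47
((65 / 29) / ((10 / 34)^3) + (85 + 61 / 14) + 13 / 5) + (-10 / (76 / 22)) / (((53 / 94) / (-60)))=4988853717 / 10221050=488.10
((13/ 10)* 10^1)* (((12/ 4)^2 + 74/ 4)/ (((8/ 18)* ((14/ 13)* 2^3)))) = 83655/ 896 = 93.36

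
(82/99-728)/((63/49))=-503930/891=-565.58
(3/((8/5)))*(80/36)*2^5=400/3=133.33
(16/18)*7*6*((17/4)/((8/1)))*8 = 476/3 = 158.67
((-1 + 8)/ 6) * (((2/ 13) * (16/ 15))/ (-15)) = -112/ 8775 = -0.01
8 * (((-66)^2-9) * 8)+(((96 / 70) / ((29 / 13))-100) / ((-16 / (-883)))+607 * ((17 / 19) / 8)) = 42086205699 / 154280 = 272791.07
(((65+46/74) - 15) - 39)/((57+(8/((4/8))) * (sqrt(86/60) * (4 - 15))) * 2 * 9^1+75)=-75680 * sqrt(1290)/812338293 - 789050/812338293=-0.00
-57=-57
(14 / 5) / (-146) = -7 / 365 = -0.02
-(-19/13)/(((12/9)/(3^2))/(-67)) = -34371/52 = -660.98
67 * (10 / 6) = 335 / 3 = 111.67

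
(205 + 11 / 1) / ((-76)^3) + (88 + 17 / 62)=150156391 / 1701032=88.27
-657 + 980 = 323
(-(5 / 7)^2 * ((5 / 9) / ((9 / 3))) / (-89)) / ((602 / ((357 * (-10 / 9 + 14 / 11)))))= 17000 / 167082993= 0.00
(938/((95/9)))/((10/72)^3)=393869952/11875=33168.00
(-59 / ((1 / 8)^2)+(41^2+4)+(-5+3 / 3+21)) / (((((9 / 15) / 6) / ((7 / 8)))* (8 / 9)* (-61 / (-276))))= -92373.75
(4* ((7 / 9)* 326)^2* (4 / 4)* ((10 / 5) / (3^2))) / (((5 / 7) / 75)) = 1458106720 / 243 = 6000439.18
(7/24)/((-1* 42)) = -0.01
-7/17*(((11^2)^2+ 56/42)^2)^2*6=-52125977473155687374/459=-113564221074413262.25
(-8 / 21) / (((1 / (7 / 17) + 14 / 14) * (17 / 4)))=-4 / 153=-0.03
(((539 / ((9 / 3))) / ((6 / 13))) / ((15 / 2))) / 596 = 7007 / 80460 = 0.09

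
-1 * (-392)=392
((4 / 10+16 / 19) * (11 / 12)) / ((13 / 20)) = 1298 / 741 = 1.75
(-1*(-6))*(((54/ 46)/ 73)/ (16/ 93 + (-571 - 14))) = -15066/ 91319131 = -0.00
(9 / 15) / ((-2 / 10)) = -3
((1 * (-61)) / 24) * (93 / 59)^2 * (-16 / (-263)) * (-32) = 11255232 / 915503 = 12.29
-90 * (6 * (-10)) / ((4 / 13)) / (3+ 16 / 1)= 923.68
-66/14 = -33/7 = -4.71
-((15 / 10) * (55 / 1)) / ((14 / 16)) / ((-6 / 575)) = 9035.71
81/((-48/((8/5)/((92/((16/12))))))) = -0.04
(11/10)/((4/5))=11/8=1.38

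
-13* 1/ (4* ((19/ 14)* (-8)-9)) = 91/ 556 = 0.16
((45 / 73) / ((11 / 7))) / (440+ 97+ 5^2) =315 / 451286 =0.00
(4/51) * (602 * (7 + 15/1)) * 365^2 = 7057727600/51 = 138386815.69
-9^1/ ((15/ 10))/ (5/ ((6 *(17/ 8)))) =-153/ 10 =-15.30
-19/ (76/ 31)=-31/ 4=-7.75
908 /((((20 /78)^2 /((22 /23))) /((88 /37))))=668436912 /21275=31418.89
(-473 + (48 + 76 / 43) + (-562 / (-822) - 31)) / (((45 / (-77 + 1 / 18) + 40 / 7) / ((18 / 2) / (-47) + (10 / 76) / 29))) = 150495009221753 / 9104124430452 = 16.53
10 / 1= 10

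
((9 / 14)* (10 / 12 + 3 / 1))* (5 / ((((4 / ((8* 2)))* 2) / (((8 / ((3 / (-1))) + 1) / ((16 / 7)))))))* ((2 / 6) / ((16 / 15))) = -2875 / 512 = -5.62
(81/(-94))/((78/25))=-0.28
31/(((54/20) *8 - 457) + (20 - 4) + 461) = 155/208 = 0.75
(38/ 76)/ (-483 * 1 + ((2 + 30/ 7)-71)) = -7/ 7668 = -0.00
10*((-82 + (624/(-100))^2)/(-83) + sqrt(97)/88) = 5*sqrt(97)/44 + 53828/10375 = 6.31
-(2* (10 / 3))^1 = -20 / 3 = -6.67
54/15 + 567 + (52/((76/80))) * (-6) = 23007/95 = 242.18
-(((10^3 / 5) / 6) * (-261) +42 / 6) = 8693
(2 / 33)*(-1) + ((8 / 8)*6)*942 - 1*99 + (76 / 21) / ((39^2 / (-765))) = 216710141 / 39039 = 5551.12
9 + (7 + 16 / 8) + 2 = 20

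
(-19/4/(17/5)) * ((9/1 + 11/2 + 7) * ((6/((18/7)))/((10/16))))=-5719/51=-112.14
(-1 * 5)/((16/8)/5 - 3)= 25/13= 1.92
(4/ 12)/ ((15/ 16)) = 16/ 45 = 0.36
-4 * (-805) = 3220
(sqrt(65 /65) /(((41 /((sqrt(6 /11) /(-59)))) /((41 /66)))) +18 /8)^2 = 1125870281 /222394128 - 3 * sqrt(66) /28556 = 5.06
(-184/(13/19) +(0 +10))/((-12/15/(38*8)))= 1279080/13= 98390.77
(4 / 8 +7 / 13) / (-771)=-9 / 6682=-0.00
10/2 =5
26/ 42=13/ 21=0.62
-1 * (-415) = 415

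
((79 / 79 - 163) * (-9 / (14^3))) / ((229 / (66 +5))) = 51759 / 314188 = 0.16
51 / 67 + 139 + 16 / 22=103540 / 737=140.49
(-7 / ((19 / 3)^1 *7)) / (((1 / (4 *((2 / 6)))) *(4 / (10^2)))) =-100 / 19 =-5.26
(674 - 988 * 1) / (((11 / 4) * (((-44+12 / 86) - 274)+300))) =6751 / 1056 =6.39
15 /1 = 15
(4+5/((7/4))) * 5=240/7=34.29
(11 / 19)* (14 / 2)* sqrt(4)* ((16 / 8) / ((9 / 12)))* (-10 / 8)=-1540 / 57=-27.02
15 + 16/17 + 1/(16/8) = 559/34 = 16.44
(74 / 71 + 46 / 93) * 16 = 162368 / 6603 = 24.59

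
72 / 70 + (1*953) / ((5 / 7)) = 46733 / 35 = 1335.23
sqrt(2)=1.41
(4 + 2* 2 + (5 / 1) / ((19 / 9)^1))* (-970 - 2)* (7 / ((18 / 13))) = -968058 / 19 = -50950.42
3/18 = 1/6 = 0.17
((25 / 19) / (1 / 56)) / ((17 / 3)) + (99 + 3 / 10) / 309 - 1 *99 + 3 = -27505327 / 332690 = -82.68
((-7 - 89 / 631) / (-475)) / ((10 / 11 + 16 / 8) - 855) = -49566 / 2809322425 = -0.00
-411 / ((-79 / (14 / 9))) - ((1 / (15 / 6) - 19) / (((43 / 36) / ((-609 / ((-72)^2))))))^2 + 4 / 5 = 15554857147 / 2804563200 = 5.55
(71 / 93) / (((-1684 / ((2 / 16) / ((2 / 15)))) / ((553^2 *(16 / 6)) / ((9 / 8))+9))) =-6948066745 / 22552128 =-308.09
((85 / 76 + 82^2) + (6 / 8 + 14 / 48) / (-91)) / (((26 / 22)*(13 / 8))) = 3501.83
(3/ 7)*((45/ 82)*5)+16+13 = 30.18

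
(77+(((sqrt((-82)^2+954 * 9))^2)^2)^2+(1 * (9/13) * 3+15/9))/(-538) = -2142719736113193149/20982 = -102121806124925.80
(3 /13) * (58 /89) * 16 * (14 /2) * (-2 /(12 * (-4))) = 812 /1157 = 0.70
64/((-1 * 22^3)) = -8/1331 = -0.01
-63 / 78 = -21 / 26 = -0.81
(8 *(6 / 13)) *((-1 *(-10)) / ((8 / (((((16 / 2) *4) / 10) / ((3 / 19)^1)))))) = 1216 / 13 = 93.54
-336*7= -2352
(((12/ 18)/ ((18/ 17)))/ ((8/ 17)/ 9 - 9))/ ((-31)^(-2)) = -277729/ 4107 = -67.62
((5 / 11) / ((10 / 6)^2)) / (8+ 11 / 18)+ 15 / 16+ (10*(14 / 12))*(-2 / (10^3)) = 381853 / 409200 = 0.93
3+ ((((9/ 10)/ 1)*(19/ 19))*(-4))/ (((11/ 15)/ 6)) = -291/ 11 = -26.45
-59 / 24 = -2.46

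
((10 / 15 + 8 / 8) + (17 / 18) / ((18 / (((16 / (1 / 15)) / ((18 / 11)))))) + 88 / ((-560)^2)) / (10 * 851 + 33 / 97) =8650719281 / 7863411376800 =0.00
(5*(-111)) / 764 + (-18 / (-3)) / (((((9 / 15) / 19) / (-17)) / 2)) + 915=-4236935 / 764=-5545.73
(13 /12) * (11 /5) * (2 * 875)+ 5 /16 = 200215 /48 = 4171.15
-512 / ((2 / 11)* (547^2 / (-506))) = 1424896 / 299209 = 4.76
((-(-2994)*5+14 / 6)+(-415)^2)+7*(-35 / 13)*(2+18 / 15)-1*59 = 7296043 / 39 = 187078.03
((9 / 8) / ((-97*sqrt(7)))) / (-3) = 3*sqrt(7) / 5432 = 0.00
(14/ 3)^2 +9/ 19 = 3805/ 171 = 22.25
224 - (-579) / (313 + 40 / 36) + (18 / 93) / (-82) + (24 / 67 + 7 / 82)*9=110659511993 / 481477678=229.83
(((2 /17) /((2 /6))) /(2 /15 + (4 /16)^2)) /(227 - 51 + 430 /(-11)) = 2640 /200549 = 0.01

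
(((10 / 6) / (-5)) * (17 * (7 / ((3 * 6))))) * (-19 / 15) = 2261 / 810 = 2.79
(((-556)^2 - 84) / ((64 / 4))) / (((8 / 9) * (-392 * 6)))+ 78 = 1725075 / 25088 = 68.76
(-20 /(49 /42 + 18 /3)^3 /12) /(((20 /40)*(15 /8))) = -384 /79507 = -0.00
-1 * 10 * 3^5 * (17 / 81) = -510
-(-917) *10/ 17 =9170/ 17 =539.41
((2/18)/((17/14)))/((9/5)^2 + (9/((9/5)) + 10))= 175/34884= 0.01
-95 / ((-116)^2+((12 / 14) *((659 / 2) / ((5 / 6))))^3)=-4073125 / 1669643881928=-0.00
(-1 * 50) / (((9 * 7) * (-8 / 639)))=1775 / 28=63.39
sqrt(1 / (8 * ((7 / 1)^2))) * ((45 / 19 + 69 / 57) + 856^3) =31679495.95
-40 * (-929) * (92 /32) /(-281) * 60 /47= -6410100 /13207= -485.36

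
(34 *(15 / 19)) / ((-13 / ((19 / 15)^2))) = -646 / 195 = -3.31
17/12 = 1.42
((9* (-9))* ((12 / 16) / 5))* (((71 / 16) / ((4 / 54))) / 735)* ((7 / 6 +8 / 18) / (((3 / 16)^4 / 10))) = -3162624 / 245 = -12908.67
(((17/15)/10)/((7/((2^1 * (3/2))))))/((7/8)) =68/1225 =0.06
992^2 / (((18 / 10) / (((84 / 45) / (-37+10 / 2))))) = -861056 / 27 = -31890.96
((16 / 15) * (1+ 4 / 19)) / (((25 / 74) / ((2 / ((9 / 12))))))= 10.19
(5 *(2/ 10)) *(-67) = -67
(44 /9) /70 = 22 /315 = 0.07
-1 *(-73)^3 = 389017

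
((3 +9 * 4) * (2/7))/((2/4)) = 156/7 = 22.29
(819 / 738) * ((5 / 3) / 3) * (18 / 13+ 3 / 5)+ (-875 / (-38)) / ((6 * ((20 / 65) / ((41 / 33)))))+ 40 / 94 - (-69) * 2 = 155.15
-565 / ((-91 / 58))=32770 / 91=360.11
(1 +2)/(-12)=-1/4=-0.25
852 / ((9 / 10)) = 2840 / 3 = 946.67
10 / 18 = 5 / 9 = 0.56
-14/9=-1.56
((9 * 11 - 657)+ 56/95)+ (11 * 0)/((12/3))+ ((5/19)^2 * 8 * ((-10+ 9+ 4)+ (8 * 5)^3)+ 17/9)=567002551/16245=34903.20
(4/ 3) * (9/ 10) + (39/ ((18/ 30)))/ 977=6187/ 4885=1.27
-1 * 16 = -16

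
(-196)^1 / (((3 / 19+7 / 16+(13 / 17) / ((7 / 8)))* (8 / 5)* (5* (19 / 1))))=-46648 / 53155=-0.88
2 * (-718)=-1436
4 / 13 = 0.31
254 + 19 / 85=21609 / 85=254.22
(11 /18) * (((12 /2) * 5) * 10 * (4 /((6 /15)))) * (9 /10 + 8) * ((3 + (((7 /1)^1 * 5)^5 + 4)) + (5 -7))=2570946026000 /3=856982008666.67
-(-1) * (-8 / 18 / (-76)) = 1 / 171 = 0.01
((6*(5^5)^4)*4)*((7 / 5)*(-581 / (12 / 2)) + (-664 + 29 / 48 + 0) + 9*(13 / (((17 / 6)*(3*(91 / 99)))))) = -427068500518798828125 / 238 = -1794405464364700958.51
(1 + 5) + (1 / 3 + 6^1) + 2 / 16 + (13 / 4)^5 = 1152151 / 3072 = 375.05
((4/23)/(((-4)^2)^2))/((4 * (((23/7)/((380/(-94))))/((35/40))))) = -4655/25459712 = -0.00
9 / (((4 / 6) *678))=9 / 452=0.02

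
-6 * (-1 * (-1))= -6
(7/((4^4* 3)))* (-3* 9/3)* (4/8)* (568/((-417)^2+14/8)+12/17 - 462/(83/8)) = 225790046349/125624242304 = 1.80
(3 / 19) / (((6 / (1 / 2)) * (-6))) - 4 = -1825 / 456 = -4.00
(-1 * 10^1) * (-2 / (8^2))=5 / 16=0.31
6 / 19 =0.32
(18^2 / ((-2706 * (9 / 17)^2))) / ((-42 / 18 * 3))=578 / 9471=0.06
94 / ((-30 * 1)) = -47 / 15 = -3.13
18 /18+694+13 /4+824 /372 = 260573 /372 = 700.47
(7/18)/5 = 7/90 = 0.08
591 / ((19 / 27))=15957 / 19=839.84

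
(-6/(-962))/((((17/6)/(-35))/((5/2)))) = -1575/8177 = -0.19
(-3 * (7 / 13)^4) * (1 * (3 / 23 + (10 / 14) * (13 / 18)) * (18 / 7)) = -275331 / 656903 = -0.42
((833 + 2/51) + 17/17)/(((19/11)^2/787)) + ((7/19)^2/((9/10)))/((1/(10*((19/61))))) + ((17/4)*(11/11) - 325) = 219688.18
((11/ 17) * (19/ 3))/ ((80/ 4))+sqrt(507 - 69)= 209/ 1020+sqrt(438)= 21.13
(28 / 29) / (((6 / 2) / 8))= 224 / 87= 2.57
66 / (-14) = -33 / 7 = -4.71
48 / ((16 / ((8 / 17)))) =24 / 17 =1.41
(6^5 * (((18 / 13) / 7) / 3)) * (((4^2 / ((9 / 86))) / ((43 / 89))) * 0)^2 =0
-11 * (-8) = 88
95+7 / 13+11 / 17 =21257 / 221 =96.19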